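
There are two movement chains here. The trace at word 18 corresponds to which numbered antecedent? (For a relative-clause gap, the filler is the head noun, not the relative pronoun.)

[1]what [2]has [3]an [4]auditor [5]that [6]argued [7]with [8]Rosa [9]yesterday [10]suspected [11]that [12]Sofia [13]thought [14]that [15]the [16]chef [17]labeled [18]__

The marked gap is the direct object of "labeled".
Its filler is the fronted wh-phrase "what", at word 1.
(The other dependency links word 4 to a gap after word 5.)

1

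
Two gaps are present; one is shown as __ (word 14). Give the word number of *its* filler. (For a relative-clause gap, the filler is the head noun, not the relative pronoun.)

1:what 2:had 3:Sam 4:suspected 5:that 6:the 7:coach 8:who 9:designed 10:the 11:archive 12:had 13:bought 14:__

1

The marked gap is the direct object of "bought".
Its filler is the fronted wh-phrase "what", at word 1.
(The other dependency links word 7 to a gap after word 8.)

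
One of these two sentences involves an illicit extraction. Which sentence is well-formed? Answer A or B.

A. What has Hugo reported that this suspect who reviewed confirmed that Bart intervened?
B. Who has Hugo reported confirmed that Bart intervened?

B

In A, the wh-phrase is extracted from inside a complex-NP island (relative clause) (introduced by "who"), which blocks movement.
In B, the extraction path crosses only that-complement boundaries, which are transparent.
So B is grammatical.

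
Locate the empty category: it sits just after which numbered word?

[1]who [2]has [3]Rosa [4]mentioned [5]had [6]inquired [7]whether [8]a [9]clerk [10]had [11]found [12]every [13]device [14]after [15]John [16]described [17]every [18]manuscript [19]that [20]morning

4

The displaced element is "who" (word 1).
It is linked across 1 clause boundary (Ø).
It functions as the subject of "inquired", so the gap sits immediately after word 4 ("mentioned").
Base order: Rosa has mentioned that who had inquired whether a clerk had found every device after John described every manuscript that morning.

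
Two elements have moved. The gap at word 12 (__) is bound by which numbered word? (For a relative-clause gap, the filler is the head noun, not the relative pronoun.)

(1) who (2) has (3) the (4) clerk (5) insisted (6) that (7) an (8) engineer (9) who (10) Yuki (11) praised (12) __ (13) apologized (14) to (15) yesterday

The marked gap is inside the relative clause, the direct object of "praised".
Its filler is the head noun "engineer" (via "who"), at word 8.
(The other dependency links word 1 to a gap after word 14.)

8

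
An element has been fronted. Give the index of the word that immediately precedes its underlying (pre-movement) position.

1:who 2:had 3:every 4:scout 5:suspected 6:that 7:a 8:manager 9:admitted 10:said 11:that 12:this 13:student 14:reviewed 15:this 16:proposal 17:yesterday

9

The displaced element is "who" (word 1).
It is linked across 2 clause boundaries (that → Ø).
It functions as the subject of "said", so the gap sits immediately after word 9 ("admitted").
Base order: Every scout had suspected that a manager admitted that who said that this student reviewed this proposal yesterday.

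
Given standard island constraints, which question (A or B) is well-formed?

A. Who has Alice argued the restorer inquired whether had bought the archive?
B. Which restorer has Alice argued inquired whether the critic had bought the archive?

In A, the wh-phrase is extracted from inside a wh-island (introduced by "whether"), which blocks movement.
In B, the extraction path crosses only that-complement boundaries, which are transparent.
So B is grammatical.

B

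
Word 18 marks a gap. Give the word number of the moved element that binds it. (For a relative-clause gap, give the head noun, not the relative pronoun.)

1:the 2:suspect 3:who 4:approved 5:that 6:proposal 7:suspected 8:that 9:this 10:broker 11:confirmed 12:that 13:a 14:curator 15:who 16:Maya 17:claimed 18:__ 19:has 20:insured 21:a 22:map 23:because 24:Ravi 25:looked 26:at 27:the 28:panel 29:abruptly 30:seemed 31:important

14

The gap at 18 is the subject of "insured", inside a relative clause.
The relative pronoun is "who" (word 15); it is bound by the head noun immediately before it.
Its filler is the head noun "curator", at word 14.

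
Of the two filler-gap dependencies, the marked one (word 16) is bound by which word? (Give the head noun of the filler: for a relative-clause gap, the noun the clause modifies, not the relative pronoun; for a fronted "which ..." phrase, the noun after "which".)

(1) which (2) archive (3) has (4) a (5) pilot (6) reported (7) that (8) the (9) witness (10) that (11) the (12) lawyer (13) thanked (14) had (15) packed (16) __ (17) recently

2

The marked gap is the direct object of "packed".
Its filler is the fronted wh-phrase "which archive", at word 2.
(The other dependency links word 9 to a gap after word 13.)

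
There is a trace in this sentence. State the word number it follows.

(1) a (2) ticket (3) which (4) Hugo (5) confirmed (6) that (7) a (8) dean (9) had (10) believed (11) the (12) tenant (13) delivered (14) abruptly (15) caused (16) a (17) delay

The displaced element is "a ticket" (word 2).
It is linked across 2 clause boundaries (that → Ø).
It functions as the direct object of "delivered", so the gap sits immediately after word 13 ("delivered").
Base order: Hugo confirmed that a dean had believed the tenant delivered a ticket abruptly.

13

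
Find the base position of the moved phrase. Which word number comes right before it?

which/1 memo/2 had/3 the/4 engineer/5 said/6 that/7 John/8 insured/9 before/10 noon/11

9

The displaced element is "which memo" (word 2).
It is linked across 1 clause boundary (that).
It functions as the direct object of "insured", so the gap sits immediately after word 9 ("insured").
Base order: The engineer had said that John insured which memo before noon.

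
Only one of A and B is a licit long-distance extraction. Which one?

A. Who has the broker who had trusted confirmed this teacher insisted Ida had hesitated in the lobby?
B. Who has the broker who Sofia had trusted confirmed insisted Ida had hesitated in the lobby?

In A, the wh-phrase is extracted from inside a complex-NP island (relative clause) (introduced by "who"), which blocks movement.
In B, the extraction path crosses only that-complement boundaries, which are transparent.
So B is grammatical.

B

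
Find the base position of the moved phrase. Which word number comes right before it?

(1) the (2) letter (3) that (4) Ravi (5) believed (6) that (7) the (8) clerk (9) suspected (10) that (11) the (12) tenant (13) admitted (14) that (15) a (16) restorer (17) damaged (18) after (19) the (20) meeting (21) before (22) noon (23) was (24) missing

The displaced element is "the letter" (word 2).
It is linked across 3 clause boundaries (that → that → that).
It functions as the direct object of "damaged", so the gap sits immediately after word 17 ("damaged").
Base order: Ravi believed that the clerk suspected that the tenant admitted that a restorer damaged the letter after the meeting before noon.

17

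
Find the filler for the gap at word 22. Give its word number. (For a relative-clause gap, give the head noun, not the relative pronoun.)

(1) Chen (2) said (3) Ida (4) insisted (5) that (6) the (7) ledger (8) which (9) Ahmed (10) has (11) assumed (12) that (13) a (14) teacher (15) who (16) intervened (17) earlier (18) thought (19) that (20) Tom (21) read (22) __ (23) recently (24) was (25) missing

The gap at 22 is the object of "read", inside a relative clause.
The relative pronoun is "which" (word 8); it is bound by the head noun immediately before it.
Its filler is the head noun "ledger", at word 7.

7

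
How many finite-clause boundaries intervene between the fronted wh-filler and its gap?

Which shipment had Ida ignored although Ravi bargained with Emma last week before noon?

0

"which shipment" originates inside the matrix clause — no clause boundary is crossed.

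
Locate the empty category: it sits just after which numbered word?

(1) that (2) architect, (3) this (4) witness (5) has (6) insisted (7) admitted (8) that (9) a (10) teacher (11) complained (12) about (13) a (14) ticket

The displaced element is "that architect" (word 2).
It is linked across 1 clause boundary (Ø).
It functions as the subject of "admitted", so the gap sits immediately after word 6 ("insisted").
Base order: This witness has insisted that that architect admitted that a teacher complained about a ticket.

6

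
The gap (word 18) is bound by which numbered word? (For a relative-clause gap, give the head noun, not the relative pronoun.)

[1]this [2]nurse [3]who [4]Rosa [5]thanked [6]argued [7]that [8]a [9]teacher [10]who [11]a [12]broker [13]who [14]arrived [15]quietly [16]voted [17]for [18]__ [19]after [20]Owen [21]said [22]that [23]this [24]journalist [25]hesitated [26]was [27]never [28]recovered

9

The gap at 18 is the prepositional object of "voted", inside a relative clause.
The relative pronoun is "who" (word 10); it is bound by the head noun immediately before it.
Its filler is the head noun "teacher", at word 9.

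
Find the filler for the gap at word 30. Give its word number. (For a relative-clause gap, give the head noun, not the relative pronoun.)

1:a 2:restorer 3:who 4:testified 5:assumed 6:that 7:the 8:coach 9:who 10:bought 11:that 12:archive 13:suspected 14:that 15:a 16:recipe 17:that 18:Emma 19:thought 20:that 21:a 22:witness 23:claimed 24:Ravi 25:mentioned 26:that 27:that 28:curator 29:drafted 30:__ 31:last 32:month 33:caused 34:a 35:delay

The gap at 30 is the object of "drafted", inside a relative clause.
The relative pronoun is "that" (word 17); it is bound by the head noun immediately before it.
Its filler is the head noun "recipe", at word 16.

16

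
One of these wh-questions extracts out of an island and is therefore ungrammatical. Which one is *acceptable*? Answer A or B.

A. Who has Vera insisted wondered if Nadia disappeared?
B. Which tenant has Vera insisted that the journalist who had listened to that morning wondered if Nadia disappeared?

A

In B, the wh-phrase is extracted from inside a complex-NP island (relative clause) (introduced by "who"), which blocks movement.
In A, the extraction path crosses only that-complement boundaries, which are transparent.
So A is grammatical.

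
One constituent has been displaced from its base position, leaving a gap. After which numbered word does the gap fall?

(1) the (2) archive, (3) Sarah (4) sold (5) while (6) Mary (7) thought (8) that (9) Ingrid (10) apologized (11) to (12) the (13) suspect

The displaced element is "the archive" (word 2).
It functions as the direct object of "sold", so the gap sits immediately after word 4 ("sold").
Base order: Sarah sold the archive while Mary thought that Ingrid apologized to the suspect.

4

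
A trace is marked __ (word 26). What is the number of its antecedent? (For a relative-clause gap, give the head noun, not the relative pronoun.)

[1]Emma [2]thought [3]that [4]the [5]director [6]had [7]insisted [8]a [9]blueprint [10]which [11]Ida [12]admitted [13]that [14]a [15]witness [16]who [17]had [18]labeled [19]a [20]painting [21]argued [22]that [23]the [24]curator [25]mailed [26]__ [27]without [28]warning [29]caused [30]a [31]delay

9

The gap at 26 is the object of "mailed", inside a relative clause.
The relative pronoun is "which" (word 10); it is bound by the head noun immediately before it.
Its filler is the head noun "blueprint", at word 9.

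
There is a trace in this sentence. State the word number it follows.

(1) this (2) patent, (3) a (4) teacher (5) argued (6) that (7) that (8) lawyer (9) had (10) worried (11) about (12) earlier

11

The displaced element is "this patent" (word 2).
It is linked across 1 clause boundary (that).
It functions as the object of the preposition "about" of "worried", so the gap sits immediately after word 11 ("about").
Base order: A teacher argued that that lawyer had worried about this patent earlier.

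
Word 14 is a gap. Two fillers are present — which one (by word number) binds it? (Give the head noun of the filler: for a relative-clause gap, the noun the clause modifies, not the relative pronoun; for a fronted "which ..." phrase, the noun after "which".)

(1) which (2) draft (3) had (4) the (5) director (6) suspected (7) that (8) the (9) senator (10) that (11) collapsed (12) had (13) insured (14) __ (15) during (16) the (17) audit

2

The marked gap is the direct object of "insured".
Its filler is the fronted wh-phrase "which draft", at word 2.
(The other dependency links word 9 to a gap after word 10.)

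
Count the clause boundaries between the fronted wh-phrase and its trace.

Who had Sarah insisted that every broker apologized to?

"who" is extracted from the PP object of "apologized".
Boundaries crossed, outermost first: [that] — 1 in total.

1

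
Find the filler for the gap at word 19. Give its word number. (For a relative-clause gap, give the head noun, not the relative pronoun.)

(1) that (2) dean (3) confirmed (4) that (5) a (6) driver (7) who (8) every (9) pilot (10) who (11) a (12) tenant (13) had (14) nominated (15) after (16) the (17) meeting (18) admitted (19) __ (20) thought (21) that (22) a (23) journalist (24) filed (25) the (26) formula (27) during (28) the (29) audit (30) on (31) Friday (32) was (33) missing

6

The gap at 19 is the subject of "thought", inside a relative clause.
The relative pronoun is "who" (word 7); it is bound by the head noun immediately before it.
Its filler is the head noun "driver", at word 6.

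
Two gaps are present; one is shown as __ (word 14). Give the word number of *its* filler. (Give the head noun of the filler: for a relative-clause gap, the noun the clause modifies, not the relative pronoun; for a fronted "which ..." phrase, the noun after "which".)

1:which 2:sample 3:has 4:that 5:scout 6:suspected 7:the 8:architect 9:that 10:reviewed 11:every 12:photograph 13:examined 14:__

2

The marked gap is the direct object of "examined".
Its filler is the fronted wh-phrase "which sample", at word 2.
(The other dependency links word 8 to a gap after word 9.)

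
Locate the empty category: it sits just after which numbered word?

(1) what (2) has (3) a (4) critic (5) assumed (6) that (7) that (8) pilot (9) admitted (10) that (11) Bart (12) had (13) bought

The displaced element is "what" (word 1).
It is linked across 2 clause boundaries (that → that).
It functions as the direct object of "bought", so the gap sits immediately after word 13 ("bought").
Base order: A critic has assumed that that pilot admitted that Bart had bought what.

13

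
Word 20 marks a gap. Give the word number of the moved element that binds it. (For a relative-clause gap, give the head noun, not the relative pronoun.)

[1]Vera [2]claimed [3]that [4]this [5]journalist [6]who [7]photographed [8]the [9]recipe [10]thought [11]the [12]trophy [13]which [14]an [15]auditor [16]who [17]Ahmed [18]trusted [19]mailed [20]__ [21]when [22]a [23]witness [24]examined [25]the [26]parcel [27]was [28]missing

The gap at 20 is the object of "mailed", inside a relative clause.
The relative pronoun is "which" (word 13); it is bound by the head noun immediately before it.
Its filler is the head noun "trophy", at word 12.

12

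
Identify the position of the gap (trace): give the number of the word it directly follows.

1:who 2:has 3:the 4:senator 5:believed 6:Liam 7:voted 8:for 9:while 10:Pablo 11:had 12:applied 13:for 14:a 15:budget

The displaced element is "who" (word 1).
It is linked across 1 clause boundary (Ø).
It functions as the object of the preposition "for" of "voted", so the gap sits immediately after word 8 ("for").
Base order: The senator has believed Liam voted for who while Pablo had applied for a budget.

8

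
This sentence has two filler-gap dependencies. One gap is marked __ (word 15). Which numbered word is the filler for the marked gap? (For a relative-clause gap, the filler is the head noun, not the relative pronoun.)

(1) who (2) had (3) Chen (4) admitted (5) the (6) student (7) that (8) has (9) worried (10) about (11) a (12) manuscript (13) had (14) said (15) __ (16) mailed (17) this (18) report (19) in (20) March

The marked gap is the subject of "mailed".
Its filler is the fronted wh-phrase "who", at word 1.
(The other dependency links word 6 to a gap after word 7.)

1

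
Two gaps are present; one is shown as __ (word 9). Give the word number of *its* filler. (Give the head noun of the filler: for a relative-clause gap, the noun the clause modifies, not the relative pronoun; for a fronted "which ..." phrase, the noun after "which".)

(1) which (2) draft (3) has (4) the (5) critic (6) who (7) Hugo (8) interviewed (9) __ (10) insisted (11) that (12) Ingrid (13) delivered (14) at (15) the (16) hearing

5

The marked gap is inside the relative clause, the direct object of "interviewed".
Its filler is the head noun "critic" (via "who"), at word 5.
(The other dependency links word 2 to a gap after word 13.)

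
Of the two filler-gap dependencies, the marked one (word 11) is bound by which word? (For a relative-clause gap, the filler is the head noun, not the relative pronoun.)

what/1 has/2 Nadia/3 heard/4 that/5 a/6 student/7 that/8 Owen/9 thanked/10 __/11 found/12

7

The marked gap is inside the relative clause, the direct object of "thanked".
Its filler is the head noun "student" (via "that"), at word 7.
(The other dependency links word 1 to a gap after word 12.)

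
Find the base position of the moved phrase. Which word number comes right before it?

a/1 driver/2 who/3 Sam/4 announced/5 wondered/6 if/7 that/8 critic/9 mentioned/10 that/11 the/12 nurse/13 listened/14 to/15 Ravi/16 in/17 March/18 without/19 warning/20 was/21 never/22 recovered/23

The displaced element is "a driver" (word 2).
It is linked across 1 clause boundary (Ø).
It functions as the subject of "wondered", so the gap sits immediately after word 5 ("announced").
Base order: Sam announced that a driver wondered if that critic mentioned that the nurse listened to Ravi in March without warning.

5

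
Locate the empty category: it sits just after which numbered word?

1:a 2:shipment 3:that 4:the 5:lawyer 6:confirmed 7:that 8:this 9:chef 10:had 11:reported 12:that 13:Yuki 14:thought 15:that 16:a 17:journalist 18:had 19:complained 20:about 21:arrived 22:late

The displaced element is "a shipment" (word 2).
It is linked across 3 clause boundaries (that → that → that).
It functions as the object of the preposition "about" of "complained", so the gap sits immediately after word 20 ("about").
Base order: The lawyer confirmed that this chef had reported that Yuki thought that a journalist had complained about a shipment.

20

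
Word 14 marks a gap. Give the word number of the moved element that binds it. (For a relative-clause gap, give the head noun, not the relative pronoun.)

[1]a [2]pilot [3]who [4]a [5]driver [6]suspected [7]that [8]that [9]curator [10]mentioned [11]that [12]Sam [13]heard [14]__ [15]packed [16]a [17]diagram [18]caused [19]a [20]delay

The gap at 14 is the subject of "packed", inside a relative clause.
The relative pronoun is "who" (word 3); it is bound by the head noun immediately before it.
Its filler is the head noun "pilot", at word 2.

2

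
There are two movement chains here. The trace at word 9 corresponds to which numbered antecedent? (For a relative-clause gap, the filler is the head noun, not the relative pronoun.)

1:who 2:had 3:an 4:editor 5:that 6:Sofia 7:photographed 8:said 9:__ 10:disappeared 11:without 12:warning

The marked gap is the subject of "disappeared".
Its filler is the fronted wh-phrase "who", at word 1.
(The other dependency links word 4 to a gap after word 7.)

1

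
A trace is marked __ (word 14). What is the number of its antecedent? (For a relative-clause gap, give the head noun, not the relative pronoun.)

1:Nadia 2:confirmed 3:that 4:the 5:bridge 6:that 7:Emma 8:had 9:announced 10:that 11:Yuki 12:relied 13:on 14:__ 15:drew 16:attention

The gap at 14 is the prepositional object of "relied", inside a relative clause.
The relative pronoun is "that" (word 6); it is bound by the head noun immediately before it.
Its filler is the head noun "bridge", at word 5.

5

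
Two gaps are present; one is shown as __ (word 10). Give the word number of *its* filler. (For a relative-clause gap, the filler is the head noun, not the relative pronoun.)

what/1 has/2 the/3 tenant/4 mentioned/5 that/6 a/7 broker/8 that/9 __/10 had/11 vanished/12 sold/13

8

The marked gap is inside the relative clause, the subject of "vanished".
Its filler is the head noun "broker" (via "that"), at word 8.
(The other dependency links word 1 to a gap after word 13.)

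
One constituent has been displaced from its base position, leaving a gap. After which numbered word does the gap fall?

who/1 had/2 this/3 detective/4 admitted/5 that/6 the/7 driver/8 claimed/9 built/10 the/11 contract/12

The displaced element is "who" (word 1).
It is linked across 2 clause boundaries (that → Ø).
It functions as the subject of "built", so the gap sits immediately after word 9 ("claimed").
Base order: This detective had admitted that the driver claimed that who built the contract.

9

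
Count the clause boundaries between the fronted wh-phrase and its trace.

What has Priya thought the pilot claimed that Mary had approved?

2

"what" is extracted from the object of "approved".
Boundaries crossed, outermost first: [Ø], [that] — 2 in total.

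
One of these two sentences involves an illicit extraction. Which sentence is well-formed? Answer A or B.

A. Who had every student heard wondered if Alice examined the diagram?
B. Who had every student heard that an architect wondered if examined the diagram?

In B, the wh-phrase is extracted from inside a wh-island (introduced by "if"), which blocks movement.
In A, the extraction path crosses only that-complement boundaries, which are transparent.
So A is grammatical.

A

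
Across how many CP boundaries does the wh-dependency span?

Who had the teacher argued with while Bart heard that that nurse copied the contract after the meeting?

"who" originates inside the matrix clause — no clause boundary is crossed.

0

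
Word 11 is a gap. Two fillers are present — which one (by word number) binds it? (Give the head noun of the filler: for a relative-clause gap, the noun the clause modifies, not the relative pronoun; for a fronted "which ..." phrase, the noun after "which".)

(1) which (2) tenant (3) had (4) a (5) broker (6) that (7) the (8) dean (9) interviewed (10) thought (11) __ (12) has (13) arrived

2

The marked gap is the subject of "arrived".
Its filler is the fronted wh-phrase "which tenant", at word 2.
(The other dependency links word 5 to a gap after word 9.)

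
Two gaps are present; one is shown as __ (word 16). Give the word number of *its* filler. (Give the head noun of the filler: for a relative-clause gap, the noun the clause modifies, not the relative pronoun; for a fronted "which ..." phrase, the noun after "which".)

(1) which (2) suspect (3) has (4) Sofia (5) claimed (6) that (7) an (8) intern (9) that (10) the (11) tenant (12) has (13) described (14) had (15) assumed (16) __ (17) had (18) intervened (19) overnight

The marked gap is the subject of "intervened".
Its filler is the fronted wh-phrase "which suspect", at word 2.
(The other dependency links word 8 to a gap after word 13.)

2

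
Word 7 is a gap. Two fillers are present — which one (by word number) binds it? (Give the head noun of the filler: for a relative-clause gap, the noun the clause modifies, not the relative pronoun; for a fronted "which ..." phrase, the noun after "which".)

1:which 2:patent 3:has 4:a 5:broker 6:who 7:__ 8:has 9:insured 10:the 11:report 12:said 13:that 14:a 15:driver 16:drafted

5

The marked gap is inside the relative clause, the subject of "insured".
Its filler is the head noun "broker" (via "who"), at word 5.
(The other dependency links word 2 to a gap after word 16.)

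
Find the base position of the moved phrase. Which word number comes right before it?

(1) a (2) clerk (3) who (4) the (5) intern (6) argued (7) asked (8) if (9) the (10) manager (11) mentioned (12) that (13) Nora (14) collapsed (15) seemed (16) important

The displaced element is "a clerk" (word 2).
It is linked across 1 clause boundary (Ø).
It functions as the subject of "asked", so the gap sits immediately after word 6 ("argued").
Base order: The intern argued that a clerk asked if the manager mentioned that Nora collapsed.

6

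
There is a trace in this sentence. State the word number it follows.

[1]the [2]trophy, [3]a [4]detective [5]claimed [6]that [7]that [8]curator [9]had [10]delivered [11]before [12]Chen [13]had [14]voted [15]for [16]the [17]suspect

10

The displaced element is "the trophy" (word 2).
It is linked across 1 clause boundary (that).
It functions as the direct object of "delivered", so the gap sits immediately after word 10 ("delivered").
Base order: A detective claimed that that curator had delivered the trophy before Chen had voted for the suspect.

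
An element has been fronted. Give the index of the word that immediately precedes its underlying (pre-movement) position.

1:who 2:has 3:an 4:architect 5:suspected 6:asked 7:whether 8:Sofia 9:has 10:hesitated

The displaced element is "who" (word 1).
It is linked across 1 clause boundary (Ø).
It functions as the subject of "asked", so the gap sits immediately after word 5 ("suspected").
Base order: An architect has suspected that who asked whether Sofia has hesitated.

5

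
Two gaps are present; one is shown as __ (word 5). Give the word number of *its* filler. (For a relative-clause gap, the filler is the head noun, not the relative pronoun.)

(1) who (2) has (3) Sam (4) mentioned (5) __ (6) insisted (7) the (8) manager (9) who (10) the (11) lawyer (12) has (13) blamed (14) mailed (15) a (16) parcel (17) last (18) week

1

The marked gap is the subject of "insisted".
Its filler is the fronted wh-phrase "who", at word 1.
(The other dependency links word 8 to a gap after word 13.)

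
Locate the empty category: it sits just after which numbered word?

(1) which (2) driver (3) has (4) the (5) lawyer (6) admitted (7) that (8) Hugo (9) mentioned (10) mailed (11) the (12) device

The displaced element is "which driver" (word 2).
It is linked across 2 clause boundaries (that → Ø).
It functions as the subject of "mailed", so the gap sits immediately after word 9 ("mentioned").
Base order: The lawyer has admitted that Hugo mentioned that which driver mailed the device.

9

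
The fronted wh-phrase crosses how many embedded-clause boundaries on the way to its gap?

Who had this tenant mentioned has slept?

"who" is extracted from the subject of "slept".
Boundaries crossed, outermost first: [Ø] — 1 in total.

1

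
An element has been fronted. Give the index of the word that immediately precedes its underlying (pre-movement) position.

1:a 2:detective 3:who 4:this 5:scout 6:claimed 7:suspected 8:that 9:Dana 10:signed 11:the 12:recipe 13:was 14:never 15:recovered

The displaced element is "a detective" (word 2).
It is linked across 1 clause boundary (Ø).
It functions as the subject of "suspected", so the gap sits immediately after word 6 ("claimed").
Base order: This scout claimed that a detective suspected that Dana signed the recipe.

6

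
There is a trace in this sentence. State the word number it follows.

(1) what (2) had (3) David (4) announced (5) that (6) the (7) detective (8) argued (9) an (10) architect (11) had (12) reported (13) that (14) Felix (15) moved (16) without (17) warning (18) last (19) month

15

The displaced element is "what" (word 1).
It is linked across 3 clause boundaries (that → Ø → that).
It functions as the direct object of "moved", so the gap sits immediately after word 15 ("moved").
Base order: David had announced that the detective argued an architect had reported that Felix moved what without warning last month.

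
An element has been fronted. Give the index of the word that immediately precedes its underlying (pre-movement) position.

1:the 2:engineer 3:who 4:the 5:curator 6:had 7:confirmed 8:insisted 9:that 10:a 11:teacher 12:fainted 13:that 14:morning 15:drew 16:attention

The displaced element is "the engineer" (word 2).
It is linked across 1 clause boundary (Ø).
It functions as the subject of "insisted", so the gap sits immediately after word 7 ("confirmed").
Base order: The curator had confirmed that the engineer insisted that a teacher fainted that morning.

7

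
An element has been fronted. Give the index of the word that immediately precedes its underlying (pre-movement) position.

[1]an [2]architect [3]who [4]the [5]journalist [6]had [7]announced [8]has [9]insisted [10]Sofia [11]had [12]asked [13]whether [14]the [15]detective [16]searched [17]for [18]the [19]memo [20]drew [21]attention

7

The displaced element is "an architect" (word 2).
It is linked across 1 clause boundary (Ø).
It functions as the subject of "insisted", so the gap sits immediately after word 7 ("announced").
Base order: The journalist had announced that an architect has insisted Sofia had asked whether the detective searched for the memo.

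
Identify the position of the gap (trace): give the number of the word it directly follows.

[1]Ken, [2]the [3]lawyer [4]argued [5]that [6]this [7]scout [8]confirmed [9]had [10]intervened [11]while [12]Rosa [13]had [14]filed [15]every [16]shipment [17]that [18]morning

8

The displaced element is "Ken" (word 1).
It is linked across 2 clause boundaries (that → Ø).
It functions as the subject of "intervened", so the gap sits immediately after word 8 ("confirmed").
Base order: The lawyer argued that this scout confirmed that Ken had intervened while Rosa had filed every shipment that morning.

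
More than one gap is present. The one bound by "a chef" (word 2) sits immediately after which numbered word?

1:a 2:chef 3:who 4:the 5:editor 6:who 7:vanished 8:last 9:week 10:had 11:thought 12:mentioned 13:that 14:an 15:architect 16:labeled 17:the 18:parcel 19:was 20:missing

The displaced element is "a chef" (word 2).
It is linked across 1 clause boundary (Ø).
It functions as the subject of "mentioned", so the gap sits immediately after word 11 ("thought").
Base order: The editor who vanished last week had thought a chef mentioned that an architect labeled the parcel.

11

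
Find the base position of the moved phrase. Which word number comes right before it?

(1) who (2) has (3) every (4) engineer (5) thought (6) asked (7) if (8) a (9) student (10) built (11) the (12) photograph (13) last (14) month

5

The displaced element is "who" (word 1).
It is linked across 1 clause boundary (Ø).
It functions as the subject of "asked", so the gap sits immediately after word 5 ("thought").
Base order: Every engineer has thought that who asked if a student built the photograph last month.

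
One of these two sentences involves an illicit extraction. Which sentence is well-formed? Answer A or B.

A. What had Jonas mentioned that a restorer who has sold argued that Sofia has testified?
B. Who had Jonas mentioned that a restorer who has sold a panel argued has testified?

B

In A, the wh-phrase is extracted from inside a complex-NP island (relative clause) (introduced by "who"), which blocks movement.
In B, the extraction path crosses only that-complement boundaries, which are transparent.
So B is grammatical.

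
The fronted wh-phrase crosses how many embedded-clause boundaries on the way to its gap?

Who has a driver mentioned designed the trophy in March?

"who" is extracted from the subject of "designed".
Boundaries crossed, outermost first: [Ø] — 1 in total.

1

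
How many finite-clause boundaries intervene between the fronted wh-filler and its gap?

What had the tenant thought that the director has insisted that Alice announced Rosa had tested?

3

"what" is extracted from the object of "tested".
Boundaries crossed, outermost first: [that], [that], [Ø] — 3 in total.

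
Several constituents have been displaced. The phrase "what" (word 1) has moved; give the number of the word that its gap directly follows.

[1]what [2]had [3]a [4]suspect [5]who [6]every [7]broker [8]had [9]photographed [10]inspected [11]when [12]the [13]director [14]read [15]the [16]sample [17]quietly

10

The displaced element is "what" (word 1).
It functions as the direct object of "inspected", so the gap sits immediately after word 10 ("inspected").
Base order: A suspect who every broker had photographed had inspected what when the director read the sample quietly.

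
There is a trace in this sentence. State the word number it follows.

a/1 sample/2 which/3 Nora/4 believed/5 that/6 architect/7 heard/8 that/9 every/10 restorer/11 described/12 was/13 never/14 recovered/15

12

The displaced element is "a sample" (word 2).
It is linked across 2 clause boundaries (Ø → that).
It functions as the direct object of "described", so the gap sits immediately after word 12 ("described").
Base order: Nora believed that architect heard that every restorer described a sample.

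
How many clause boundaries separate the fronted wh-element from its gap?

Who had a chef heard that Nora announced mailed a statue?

2

"who" is extracted from the subject of "mailed".
Boundaries crossed, outermost first: [that], [Ø] — 2 in total.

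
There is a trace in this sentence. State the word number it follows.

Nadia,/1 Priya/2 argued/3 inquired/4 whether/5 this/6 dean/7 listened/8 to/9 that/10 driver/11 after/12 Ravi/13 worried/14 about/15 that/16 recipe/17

3

The displaced element is "Nadia" (word 1).
It is linked across 1 clause boundary (Ø).
It functions as the subject of "inquired", so the gap sits immediately after word 3 ("argued").
Base order: Priya argued that Nadia inquired whether this dean listened to that driver after Ravi worried about that recipe.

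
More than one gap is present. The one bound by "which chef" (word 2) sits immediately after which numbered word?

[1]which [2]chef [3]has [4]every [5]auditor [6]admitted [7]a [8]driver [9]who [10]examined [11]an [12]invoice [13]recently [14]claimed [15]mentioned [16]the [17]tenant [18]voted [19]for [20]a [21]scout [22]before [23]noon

The displaced element is "which chef" (word 2).
It is linked across 2 clause boundaries (Ø → Ø).
It functions as the subject of "mentioned", so the gap sits immediately after word 14 ("claimed").
Base order: Every auditor has admitted a driver who examined an invoice recently claimed that which chef mentioned the tenant voted for a scout before noon.

14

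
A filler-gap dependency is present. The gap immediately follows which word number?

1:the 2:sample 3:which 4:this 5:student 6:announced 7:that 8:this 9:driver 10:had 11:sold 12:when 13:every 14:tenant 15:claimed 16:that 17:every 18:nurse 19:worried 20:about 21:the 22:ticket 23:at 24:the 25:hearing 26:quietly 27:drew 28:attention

The displaced element is "the sample" (word 2).
It is linked across 1 clause boundary (that).
It functions as the direct object of "sold", so the gap sits immediately after word 11 ("sold").
Base order: This student announced that this driver had sold the sample when every tenant claimed that every nurse worried about the ticket at the hearing quietly.

11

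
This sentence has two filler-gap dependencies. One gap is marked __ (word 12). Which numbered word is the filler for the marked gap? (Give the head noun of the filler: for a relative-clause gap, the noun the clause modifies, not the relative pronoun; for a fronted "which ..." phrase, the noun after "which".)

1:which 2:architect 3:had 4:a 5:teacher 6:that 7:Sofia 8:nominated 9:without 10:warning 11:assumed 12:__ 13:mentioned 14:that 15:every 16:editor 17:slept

2

The marked gap is the subject of "mentioned".
Its filler is the fronted wh-phrase "which architect", at word 2.
(The other dependency links word 5 to a gap after word 8.)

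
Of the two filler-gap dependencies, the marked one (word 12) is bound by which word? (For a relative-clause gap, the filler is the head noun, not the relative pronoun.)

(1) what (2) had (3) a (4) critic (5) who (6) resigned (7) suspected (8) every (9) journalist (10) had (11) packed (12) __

1

The marked gap is the direct object of "packed".
Its filler is the fronted wh-phrase "what", at word 1.
(The other dependency links word 4 to a gap after word 5.)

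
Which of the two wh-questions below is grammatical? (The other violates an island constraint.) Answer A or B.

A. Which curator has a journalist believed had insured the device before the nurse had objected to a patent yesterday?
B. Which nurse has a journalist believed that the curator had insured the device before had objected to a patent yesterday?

In B, the wh-phrase is extracted from inside an adjunct island (introduced by "before"), which blocks movement.
In A, the extraction path crosses only that-complement boundaries, which are transparent.
So A is grammatical.

A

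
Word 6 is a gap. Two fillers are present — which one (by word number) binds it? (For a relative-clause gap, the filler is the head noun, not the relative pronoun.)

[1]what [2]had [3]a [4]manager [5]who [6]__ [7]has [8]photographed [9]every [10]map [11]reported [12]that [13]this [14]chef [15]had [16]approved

4

The marked gap is inside the relative clause, the subject of "photographed".
Its filler is the head noun "manager" (via "who"), at word 4.
(The other dependency links word 1 to a gap after word 16.)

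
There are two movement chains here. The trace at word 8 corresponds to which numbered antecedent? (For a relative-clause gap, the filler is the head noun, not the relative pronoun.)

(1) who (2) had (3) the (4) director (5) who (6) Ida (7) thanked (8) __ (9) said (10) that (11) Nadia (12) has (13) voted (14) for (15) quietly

4

The marked gap is inside the relative clause, the direct object of "thanked".
Its filler is the head noun "director" (via "who"), at word 4.
(The other dependency links word 1 to a gap after word 14.)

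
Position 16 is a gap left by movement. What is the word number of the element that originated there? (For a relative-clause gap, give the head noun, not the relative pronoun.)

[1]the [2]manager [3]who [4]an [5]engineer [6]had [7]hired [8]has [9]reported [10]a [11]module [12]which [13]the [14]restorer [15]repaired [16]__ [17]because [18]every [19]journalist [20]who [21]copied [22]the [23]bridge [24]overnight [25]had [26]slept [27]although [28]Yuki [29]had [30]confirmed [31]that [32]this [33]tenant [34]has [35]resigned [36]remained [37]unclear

The gap at 16 is the object of "repaired", inside a relative clause.
The relative pronoun is "which" (word 12); it is bound by the head noun immediately before it.
Its filler is the head noun "module", at word 11.

11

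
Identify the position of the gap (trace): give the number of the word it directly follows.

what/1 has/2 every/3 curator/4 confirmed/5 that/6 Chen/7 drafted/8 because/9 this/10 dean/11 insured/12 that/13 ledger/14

The displaced element is "what" (word 1).
It is linked across 1 clause boundary (that).
It functions as the direct object of "drafted", so the gap sits immediately after word 8 ("drafted").
Base order: Every curator has confirmed that Chen drafted what because this dean insured that ledger.

8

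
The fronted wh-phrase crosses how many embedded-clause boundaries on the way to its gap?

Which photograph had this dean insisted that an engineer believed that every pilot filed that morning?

"which photograph" is extracted from the object of "filed".
Boundaries crossed, outermost first: [that], [that] — 2 in total.

2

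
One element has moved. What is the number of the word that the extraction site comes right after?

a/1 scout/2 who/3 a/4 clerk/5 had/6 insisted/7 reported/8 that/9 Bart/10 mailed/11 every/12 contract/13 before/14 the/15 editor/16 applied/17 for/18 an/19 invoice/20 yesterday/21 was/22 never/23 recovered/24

The displaced element is "a scout" (word 2).
It is linked across 1 clause boundary (Ø).
It functions as the subject of "reported", so the gap sits immediately after word 7 ("insisted").
Base order: A clerk had insisted a scout reported that Bart mailed every contract before the editor applied for an invoice yesterday.

7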